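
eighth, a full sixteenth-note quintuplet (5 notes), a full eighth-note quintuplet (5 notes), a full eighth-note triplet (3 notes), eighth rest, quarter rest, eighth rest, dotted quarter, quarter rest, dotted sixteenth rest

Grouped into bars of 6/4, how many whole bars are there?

1

One bar of 6/4 = 48 thirty-second notes.
Convert each value to thirty-second notes: eighth = 4; a full sixteenth-note quintuplet (5 notes) (five quintuplet sixteenths span one quarter) = 8; a full eighth-note quintuplet (5 notes) (five quintuplet eighths span one half) = 16; a full eighth-note triplet (3 notes) (three triplet eighths span one quarter) = 8; eighth rest = 4; quarter rest = 8; eighth rest = 4; dotted quarter = 12; quarter rest = 8; dotted sixteenth rest = 3.
Sum: 4 + 8 + 16 + 8 + 4 + 8 + 4 + 12 + 8 + 3 = 75.
75 ÷ 48 = 1 complete bar with 27 left over.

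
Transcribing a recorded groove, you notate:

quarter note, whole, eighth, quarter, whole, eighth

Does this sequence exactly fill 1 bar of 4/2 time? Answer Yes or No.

One bar of 4/2 = 16 eighth notes.
Express everything in eighth notes: quarter note = 2; whole = 8; eighth = 1; quarter = 2; whole = 8; eighth = 1.
Altogether 2 + 8 + 1 + 2 + 8 + 1 = 22.
22 exceeds 16, so the answer is No.

No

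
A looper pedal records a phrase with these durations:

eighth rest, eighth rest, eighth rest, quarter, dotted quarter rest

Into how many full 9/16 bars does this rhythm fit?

1

One bar of 9/16 = 9 sixteenth notes.
Each duration in sixteenth notes: eighth rest = 2; eighth rest = 2; eighth rest = 2; quarter = 4; dotted quarter rest = 6.
Adding: 2 + 2 + 2 + 4 + 6 = 16.
16 ÷ 9 = 1 complete bar with 7 left over.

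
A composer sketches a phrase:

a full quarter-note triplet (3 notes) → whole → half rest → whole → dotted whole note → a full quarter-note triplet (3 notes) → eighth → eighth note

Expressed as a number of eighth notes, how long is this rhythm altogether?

In eighth notes: a full quarter-note triplet (3 notes) (three triplet quarters span one half) = 4; whole = 8; half rest = 4; whole = 8; dotted whole note = 12; a full quarter-note triplet (3 notes) (three triplet quarters span one half) = 4; eighth = 1; eighth note = 1.
Altogether 4 + 8 + 4 + 8 + 12 + 4 + 1 + 1 = 42 eighth notes.

42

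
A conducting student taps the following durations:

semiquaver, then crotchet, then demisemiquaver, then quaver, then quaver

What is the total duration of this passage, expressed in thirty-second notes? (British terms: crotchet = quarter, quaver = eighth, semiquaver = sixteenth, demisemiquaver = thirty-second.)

Working in thirty-second notes: semiquaver = 2; crotchet = 8; demisemiquaver = 1; quaver = 4; quaver = 4.
Altogether 2 + 8 + 1 + 4 + 4 = 19 thirty-second notes.

19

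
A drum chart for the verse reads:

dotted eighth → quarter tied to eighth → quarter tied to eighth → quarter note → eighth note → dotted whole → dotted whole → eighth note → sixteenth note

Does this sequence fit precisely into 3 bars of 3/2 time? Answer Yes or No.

Yes

One bar of 3/2 = 24 sixteenth notes, so 3 bars = 72.
In sixteenth notes: dotted eighth = 3; quarter tied to eighth (quarter + eighth) = 6; quarter tied to eighth (quarter + eighth) = 6; quarter note = 4; eighth note = 2; dotted whole = 24; dotted whole = 24; eighth note = 2; sixteenth note = 1.
Altogether 3 + 6 + 6 + 4 + 2 + 24 + 24 + 2 + 1 = 72.
72 equals 72, so the answer is Yes.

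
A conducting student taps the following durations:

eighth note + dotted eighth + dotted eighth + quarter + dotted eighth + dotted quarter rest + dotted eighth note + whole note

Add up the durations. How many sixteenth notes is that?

Each duration in sixteenth notes: eighth note = 2; dotted eighth = 3; dotted eighth = 3; quarter = 4; dotted eighth = 3; dotted quarter rest = 6; dotted eighth note = 3; whole note = 16.
Total: 2 + 3 + 3 + 4 + 3 + 6 + 3 + 16 = 40 sixteenth notes.

40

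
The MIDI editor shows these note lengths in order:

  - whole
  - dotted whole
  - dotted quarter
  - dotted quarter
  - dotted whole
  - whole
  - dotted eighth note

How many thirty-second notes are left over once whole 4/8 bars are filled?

14

One bar of 4/8 = 8 sixteenth notes.
Express everything in sixteenth notes: whole = 16; dotted whole = 24; dotted quarter = 6; dotted quarter = 6; dotted whole = 24; whole = 16; dotted eighth note = 3.
Altogether 16 + 24 + 6 + 6 + 24 + 16 + 3 = 95.
95 ÷ 8 = 11 complete bars with 7 sixteenth notes remaining = 14 thirty-second notes.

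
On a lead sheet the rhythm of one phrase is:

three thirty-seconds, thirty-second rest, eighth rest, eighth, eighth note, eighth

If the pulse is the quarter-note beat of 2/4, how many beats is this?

One quarter-note beat = 8 thirty-second notes.
Convert each value to thirty-second notes: thirty-second = 1; thirty-second = 1; thirty-second = 1; thirty-second rest = 1; eighth rest = 4; eighth = 4; eighth note = 4; eighth = 4.
Total: 1 + 1 + 1 + 1 + 4 + 4 + 4 + 4 = 20.
20 ÷ 8 = 2.5 beats.

2.5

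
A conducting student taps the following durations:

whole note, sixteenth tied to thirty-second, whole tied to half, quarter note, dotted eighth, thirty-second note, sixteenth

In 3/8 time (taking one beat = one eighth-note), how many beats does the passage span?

One eighth-note beat = 4 thirty-second notes.
Convert each value to thirty-second notes: whole note = 32; sixteenth tied to thirty-second (sixteenth + thirty-second) = 3; whole tied to half (whole + half) = 48; quarter note = 8; dotted eighth = 6; thirty-second note = 1; sixteenth = 2.
Altogether 32 + 3 + 48 + 8 + 6 + 1 + 2 = 100.
100 ÷ 4 = 25 beats.

25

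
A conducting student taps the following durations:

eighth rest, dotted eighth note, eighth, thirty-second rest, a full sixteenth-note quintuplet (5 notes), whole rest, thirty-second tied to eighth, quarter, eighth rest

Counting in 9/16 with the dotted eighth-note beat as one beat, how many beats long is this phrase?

One dotted eighth-note beat = 6 thirty-second notes.
Express everything in thirty-second notes: eighth rest = 4; dotted eighth note = 6; eighth = 4; thirty-second rest = 1; a full sixteenth-note quintuplet (5 notes) (five quintuplet sixteenths span one quarter) = 8; whole rest = 32; thirty-second tied to eighth (thirty-second + eighth) = 5; quarter = 8; eighth rest = 4.
Total: 4 + 6 + 4 + 1 + 8 + 32 + 5 + 8 + 4 = 72.
72 ÷ 6 = 12 beats.

12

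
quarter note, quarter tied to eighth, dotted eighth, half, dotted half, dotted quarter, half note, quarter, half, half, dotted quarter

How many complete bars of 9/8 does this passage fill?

4

One bar of 9/8 = 18 sixteenth notes.
Each duration in sixteenth notes: quarter note = 4; quarter tied to eighth (quarter + eighth) = 6; dotted eighth = 3; half = 8; dotted half = 12; dotted quarter = 6; half note = 8; quarter = 4; half = 8; half = 8; dotted quarter = 6.
Altogether 4 + 6 + 3 + 8 + 12 + 6 + 8 + 4 + 8 + 8 + 6 = 73.
73 ÷ 18 = 4 complete bars with 1 left over.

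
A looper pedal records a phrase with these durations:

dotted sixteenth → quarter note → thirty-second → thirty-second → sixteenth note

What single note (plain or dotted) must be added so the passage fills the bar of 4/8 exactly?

The bar of 4/8 = 16 thirty-second notes.
Each duration in thirty-second notes: dotted sixteenth = 3; quarter note = 8; thirty-second = 1; thirty-second = 1; sixteenth note = 2.
Sum: 3 + 8 + 1 + 1 + 2 = 15.
Remaining: 16 − 15 = 1 thirty-second note, which is a thirty-second note.

thirty-second note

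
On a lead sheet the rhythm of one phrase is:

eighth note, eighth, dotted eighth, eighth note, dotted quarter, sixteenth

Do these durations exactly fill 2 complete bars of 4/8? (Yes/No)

One bar of 4/8 = 8 sixteenth notes, so 2 bars = 16.
Convert each value to sixteenth notes: eighth note = 2; eighth = 2; dotted eighth = 3; eighth note = 2; dotted quarter = 6; sixteenth = 1.
Total: 2 + 2 + 3 + 2 + 6 + 1 = 16.
16 equals 16, so the answer is Yes.

Yes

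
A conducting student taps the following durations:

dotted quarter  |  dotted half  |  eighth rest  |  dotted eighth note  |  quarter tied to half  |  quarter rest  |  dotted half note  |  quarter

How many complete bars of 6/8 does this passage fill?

One bar of 6/8 = 12 sixteenth notes.
In sixteenth notes: dotted quarter = 6; dotted half = 12; eighth rest = 2; dotted eighth note = 3; quarter tied to half (quarter + half) = 12; quarter rest = 4; dotted half note = 12; quarter = 4.
Total: 6 + 12 + 2 + 3 + 12 + 4 + 12 + 4 = 55.
55 ÷ 12 = 4 complete bars with 7 left over.

4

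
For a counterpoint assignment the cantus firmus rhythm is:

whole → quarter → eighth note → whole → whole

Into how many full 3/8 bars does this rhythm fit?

9

One bar of 3/8 = 3 eighth notes.
In eighth notes: whole = 8; quarter = 2; eighth note = 1; whole = 8; whole = 8.
Sum: 8 + 2 + 1 + 8 + 8 = 27.
27 ÷ 3 = 9 complete bars with 0 left over.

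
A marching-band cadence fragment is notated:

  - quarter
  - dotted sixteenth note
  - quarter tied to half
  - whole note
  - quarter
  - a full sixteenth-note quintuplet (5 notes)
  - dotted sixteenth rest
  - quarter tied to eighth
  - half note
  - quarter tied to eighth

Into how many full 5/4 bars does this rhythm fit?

3

One bar of 5/4 = 40 thirty-second notes.
Express everything in thirty-second notes: quarter = 8; dotted sixteenth note = 3; quarter tied to half (quarter + half) = 24; whole note = 32; quarter = 8; a full sixteenth-note quintuplet (5 notes) (five quintuplet sixteenths span one quarter) = 8; dotted sixteenth rest = 3; quarter tied to eighth (quarter + eighth) = 12; half note = 16; quarter tied to eighth (quarter + eighth) = 12.
Sum: 8 + 3 + 24 + 32 + 8 + 8 + 3 + 12 + 16 + 12 = 126.
126 ÷ 40 = 3 complete bars with 6 left over.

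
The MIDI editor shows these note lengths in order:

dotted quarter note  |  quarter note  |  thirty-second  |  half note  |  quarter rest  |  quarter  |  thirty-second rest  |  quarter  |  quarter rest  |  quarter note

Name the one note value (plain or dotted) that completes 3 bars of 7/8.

3 bars of 7/8 = 84 thirty-second notes.
In thirty-second notes: dotted quarter note = 12; quarter note = 8; thirty-second = 1; half note = 16; quarter rest = 8; quarter = 8; thirty-second rest = 1; quarter = 8; quarter rest = 8; quarter note = 8.
Sum: 12 + 8 + 1 + 16 + 8 + 8 + 1 + 8 + 8 + 8 = 78.
Remaining: 84 − 78 = 6 thirty-second notes, which is a dotted eighth note.

dotted eighth note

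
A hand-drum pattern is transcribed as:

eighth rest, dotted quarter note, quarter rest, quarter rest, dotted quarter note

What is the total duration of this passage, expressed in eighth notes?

Express everything in eighth notes: eighth rest = 1; dotted quarter note = 3; quarter rest = 2; quarter rest = 2; dotted quarter note = 3.
Sum: 1 + 3 + 2 + 2 + 3 = 11 eighth notes.

11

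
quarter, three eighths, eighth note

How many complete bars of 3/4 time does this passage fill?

One bar of 3/4 = 6 eighth notes.
Convert each value to eighth notes: quarter = 2; eighth = 1; eighth = 1; eighth = 1; eighth note = 1.
Adding: 2 + 1 + 1 + 1 + 1 = 6.
6 ÷ 6 = 1 complete bar with 0 left over.

1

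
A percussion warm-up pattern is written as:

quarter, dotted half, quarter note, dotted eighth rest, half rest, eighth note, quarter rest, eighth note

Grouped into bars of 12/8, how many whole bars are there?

One bar of 12/8 = 24 sixteenth notes.
Each duration in sixteenth notes: quarter = 4; dotted half = 12; quarter note = 4; dotted eighth rest = 3; half rest = 8; eighth note = 2; quarter rest = 4; eighth note = 2.
Adding: 4 + 12 + 4 + 3 + 8 + 2 + 4 + 2 = 39.
39 ÷ 24 = 1 complete bar with 15 left over.

1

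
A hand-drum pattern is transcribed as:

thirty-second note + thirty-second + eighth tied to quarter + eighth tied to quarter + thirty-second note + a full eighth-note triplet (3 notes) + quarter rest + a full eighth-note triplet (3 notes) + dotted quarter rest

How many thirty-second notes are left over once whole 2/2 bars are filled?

31

One bar of 2/2 = 32 thirty-second notes.
Each duration in thirty-second notes: thirty-second note = 1; thirty-second = 1; eighth tied to quarter (eighth + quarter) = 12; eighth tied to quarter (eighth + quarter) = 12; thirty-second note = 1; a full eighth-note triplet (3 notes) (three triplet eighths span one quarter) = 8; quarter rest = 8; a full eighth-note triplet (3 notes) (three triplet eighths span one quarter) = 8; dotted quarter rest = 12.
Total: 1 + 1 + 12 + 12 + 1 + 8 + 8 + 8 + 12 = 63.
63 ÷ 32 = 1 complete bar with 31 thirty-second notes remaining.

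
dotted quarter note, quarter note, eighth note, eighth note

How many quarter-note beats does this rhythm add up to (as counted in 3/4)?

One quarter-note beat = 2 eighth notes.
Convert each value to eighth notes: dotted quarter note = 3; quarter note = 2; eighth note = 1; eighth note = 1.
Total: 3 + 2 + 1 + 1 = 7.
7 ÷ 2 = 3.5 beats.

3.5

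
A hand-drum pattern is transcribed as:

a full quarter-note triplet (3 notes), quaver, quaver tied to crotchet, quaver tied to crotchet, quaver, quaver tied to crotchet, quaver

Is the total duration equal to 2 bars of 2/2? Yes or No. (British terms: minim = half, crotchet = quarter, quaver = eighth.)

One bar of 2/2 = 8 eighth notes, so 2 bars = 16.
Each duration in eighth notes: a full quarter-note triplet (3 notes) (three triplet quarters span one half) = 4; quaver = 1; quaver tied to crotchet (quaver + crotchet) = 3; quaver tied to crotchet (quaver + crotchet) = 3; quaver = 1; quaver tied to crotchet (quaver + crotchet) = 3; quaver = 1.
Adding: 4 + 1 + 3 + 3 + 1 + 3 + 1 = 16.
16 equals 16, so the answer is Yes.

Yes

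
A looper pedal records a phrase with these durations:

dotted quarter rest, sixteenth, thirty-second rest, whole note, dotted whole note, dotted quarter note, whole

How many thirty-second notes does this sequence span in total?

139

Convert each value to thirty-second notes: dotted quarter rest = 12; sixteenth = 2; thirty-second rest = 1; whole note = 32; dotted whole note = 48; dotted quarter note = 12; whole = 32.
Sum: 12 + 2 + 1 + 32 + 48 + 12 + 32 = 139 thirty-second notes.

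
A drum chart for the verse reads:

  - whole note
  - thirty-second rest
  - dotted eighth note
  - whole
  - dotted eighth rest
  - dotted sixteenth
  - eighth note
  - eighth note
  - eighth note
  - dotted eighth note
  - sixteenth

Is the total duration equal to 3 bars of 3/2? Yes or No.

No

One bar of 3/2 = 48 thirty-second notes, so 3 bars = 144.
Working in thirty-second notes: whole note = 32; thirty-second rest = 1; dotted eighth note = 6; whole = 32; dotted eighth rest = 6; dotted sixteenth = 3; eighth note = 4; eighth note = 4; eighth note = 4; dotted eighth note = 6; sixteenth = 2.
Total: 32 + 1 + 6 + 32 + 6 + 3 + 4 + 4 + 4 + 6 + 2 = 100.
100 falls short of 144, so the answer is No.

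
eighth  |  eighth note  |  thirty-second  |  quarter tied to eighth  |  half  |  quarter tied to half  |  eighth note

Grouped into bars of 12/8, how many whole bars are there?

One bar of 12/8 = 48 thirty-second notes.
Express everything in thirty-second notes: eighth = 4; eighth note = 4; thirty-second = 1; quarter tied to eighth (quarter + eighth) = 12; half = 16; quarter tied to half (quarter + half) = 24; eighth note = 4.
Adding: 4 + 4 + 1 + 12 + 16 + 24 + 4 = 65.
65 ÷ 48 = 1 complete bar with 17 left over.

1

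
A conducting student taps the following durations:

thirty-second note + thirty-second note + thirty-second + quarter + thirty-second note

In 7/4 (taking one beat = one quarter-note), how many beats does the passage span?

One quarter-note beat = 8 thirty-second notes.
Each duration in thirty-second notes: thirty-second note = 1; thirty-second note = 1; thirty-second = 1; quarter = 8; thirty-second note = 1.
Altogether 1 + 1 + 1 + 8 + 1 = 12.
12 ÷ 8 = 1.5 beats.

1.5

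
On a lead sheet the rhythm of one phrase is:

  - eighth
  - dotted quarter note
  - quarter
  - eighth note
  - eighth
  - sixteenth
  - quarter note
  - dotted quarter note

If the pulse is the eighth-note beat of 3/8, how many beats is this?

One eighth-note beat = 2 sixteenth notes.
Express everything in sixteenth notes: eighth = 2; dotted quarter note = 6; quarter = 4; eighth note = 2; eighth = 2; sixteenth = 1; quarter note = 4; dotted quarter note = 6.
Total: 2 + 6 + 4 + 2 + 2 + 1 + 4 + 6 = 27.
27 ÷ 2 = 13.5 beats.

13.5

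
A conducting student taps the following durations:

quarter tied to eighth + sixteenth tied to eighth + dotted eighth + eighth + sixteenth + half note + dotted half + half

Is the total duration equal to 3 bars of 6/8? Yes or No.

One bar of 6/8 = 12 sixteenth notes, so 3 bars = 36.
Convert each value to sixteenth notes: quarter tied to eighth (quarter + eighth) = 6; sixteenth tied to eighth (sixteenth + eighth) = 3; dotted eighth = 3; eighth = 2; sixteenth = 1; half note = 8; dotted half = 12; half = 8.
Altogether 6 + 3 + 3 + 2 + 1 + 8 + 12 + 8 = 43.
43 exceeds 36, so the answer is No.

No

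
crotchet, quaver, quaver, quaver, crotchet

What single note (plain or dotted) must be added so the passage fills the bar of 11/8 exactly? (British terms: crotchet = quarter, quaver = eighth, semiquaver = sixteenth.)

half note

The bar of 11/8 = 11 eighth notes.
Express everything in eighth notes: crotchet = 2; quaver = 1; quaver = 1; quaver = 1; crotchet = 2.
Altogether 2 + 1 + 1 + 1 + 2 = 7.
Remaining: 11 − 7 = 4 eighth notes, which is a half note.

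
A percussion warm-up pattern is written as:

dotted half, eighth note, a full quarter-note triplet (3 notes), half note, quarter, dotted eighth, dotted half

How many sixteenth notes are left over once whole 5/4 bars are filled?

9

One bar of 5/4 = 20 sixteenth notes.
Convert each value to sixteenth notes: dotted half = 12; eighth note = 2; a full quarter-note triplet (3 notes) (three triplet quarters span one half) = 8; half note = 8; quarter = 4; dotted eighth = 3; dotted half = 12.
Altogether 12 + 2 + 8 + 8 + 4 + 3 + 12 = 49.
49 ÷ 20 = 2 complete bars with 9 sixteenth notes remaining.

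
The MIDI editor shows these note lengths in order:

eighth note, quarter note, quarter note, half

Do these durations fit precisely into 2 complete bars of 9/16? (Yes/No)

One bar of 9/16 = 9 sixteenth notes, so 2 bars = 18.
Working in sixteenth notes: eighth note = 2; quarter note = 4; quarter note = 4; half = 8.
Adding: 2 + 4 + 4 + 8 = 18.
18 equals 18, so the answer is Yes.

Yes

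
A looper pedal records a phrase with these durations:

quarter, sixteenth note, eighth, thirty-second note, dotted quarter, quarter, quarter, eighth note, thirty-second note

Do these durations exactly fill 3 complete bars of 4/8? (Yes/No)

One bar of 4/8 = 16 thirty-second notes, so 3 bars = 48.
In thirty-second notes: quarter = 8; sixteenth note = 2; eighth = 4; thirty-second note = 1; dotted quarter = 12; quarter = 8; quarter = 8; eighth note = 4; thirty-second note = 1.
Sum: 8 + 2 + 4 + 1 + 12 + 8 + 8 + 4 + 1 = 48.
48 equals 48, so the answer is Yes.

Yes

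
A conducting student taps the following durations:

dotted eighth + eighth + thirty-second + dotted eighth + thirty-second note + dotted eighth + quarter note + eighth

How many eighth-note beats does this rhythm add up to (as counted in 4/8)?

9

One eighth-note beat = 4 thirty-second notes.
Convert each value to thirty-second notes: dotted eighth = 6; eighth = 4; thirty-second = 1; dotted eighth = 6; thirty-second note = 1; dotted eighth = 6; quarter note = 8; eighth = 4.
Altogether 6 + 4 + 1 + 6 + 1 + 6 + 8 + 4 = 36.
36 ÷ 4 = 9 beats.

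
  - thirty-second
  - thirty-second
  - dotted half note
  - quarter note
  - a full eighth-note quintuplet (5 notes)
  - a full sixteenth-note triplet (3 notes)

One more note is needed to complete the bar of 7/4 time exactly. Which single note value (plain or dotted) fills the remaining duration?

sixteenth note

The bar of 7/4 = 56 thirty-second notes.
Convert each value to thirty-second notes: thirty-second = 1; thirty-second = 1; dotted half note = 24; quarter note = 8; a full eighth-note quintuplet (5 notes) (five quintuplet eighths span one half) = 16; a full sixteenth-note triplet (3 notes) (three triplet sixteenths span one eighth) = 4.
Sum: 1 + 1 + 24 + 8 + 16 + 4 = 54.
Remaining: 56 − 54 = 2 thirty-second notes, which is a sixteenth note.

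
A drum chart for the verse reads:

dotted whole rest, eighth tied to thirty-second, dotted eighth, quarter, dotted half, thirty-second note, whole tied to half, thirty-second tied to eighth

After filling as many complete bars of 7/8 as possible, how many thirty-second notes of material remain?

One bar of 7/8 = 28 thirty-second notes.
In thirty-second notes: dotted whole rest = 48; eighth tied to thirty-second (eighth + thirty-second) = 5; dotted eighth = 6; quarter = 8; dotted half = 24; thirty-second note = 1; whole tied to half (whole + half) = 48; thirty-second tied to eighth (thirty-second + eighth) = 5.
Total: 48 + 5 + 6 + 8 + 24 + 1 + 48 + 5 = 145.
145 ÷ 28 = 5 complete bars with 5 thirty-second notes remaining.

5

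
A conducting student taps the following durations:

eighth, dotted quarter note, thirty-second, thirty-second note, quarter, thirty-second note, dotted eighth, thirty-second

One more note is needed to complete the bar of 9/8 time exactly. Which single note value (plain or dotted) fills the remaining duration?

sixteenth note

The bar of 9/8 = 36 thirty-second notes.
Express everything in thirty-second notes: eighth = 4; dotted quarter note = 12; thirty-second = 1; thirty-second note = 1; quarter = 8; thirty-second note = 1; dotted eighth = 6; thirty-second = 1.
Sum: 4 + 12 + 1 + 1 + 8 + 1 + 6 + 1 = 34.
Remaining: 36 − 34 = 2 thirty-second notes, which is a sixteenth note.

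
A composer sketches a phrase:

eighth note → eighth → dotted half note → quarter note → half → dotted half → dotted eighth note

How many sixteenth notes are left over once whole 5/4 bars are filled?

3

One bar of 5/4 = 20 sixteenth notes.
In sixteenth notes: eighth note = 2; eighth = 2; dotted half note = 12; quarter note = 4; half = 8; dotted half = 12; dotted eighth note = 3.
Total: 2 + 2 + 12 + 4 + 8 + 12 + 3 = 43.
43 ÷ 20 = 2 complete bars with 3 sixteenth notes remaining.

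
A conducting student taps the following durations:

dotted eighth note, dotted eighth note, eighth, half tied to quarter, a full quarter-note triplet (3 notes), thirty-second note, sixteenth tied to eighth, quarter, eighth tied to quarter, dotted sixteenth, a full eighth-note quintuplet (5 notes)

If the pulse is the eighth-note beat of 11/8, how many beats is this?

25.5

One eighth-note beat = 4 thirty-second notes.
Working in thirty-second notes: dotted eighth note = 6; dotted eighth note = 6; eighth = 4; half tied to quarter (half + quarter) = 24; a full quarter-note triplet (3 notes) (three triplet quarters span one half) = 16; thirty-second note = 1; sixteenth tied to eighth (sixteenth + eighth) = 6; quarter = 8; eighth tied to quarter (eighth + quarter) = 12; dotted sixteenth = 3; a full eighth-note quintuplet (5 notes) (five quintuplet eighths span one half) = 16.
Total: 6 + 6 + 4 + 24 + 16 + 1 + 6 + 8 + 12 + 3 + 16 = 102.
102 ÷ 4 = 25.5 beats.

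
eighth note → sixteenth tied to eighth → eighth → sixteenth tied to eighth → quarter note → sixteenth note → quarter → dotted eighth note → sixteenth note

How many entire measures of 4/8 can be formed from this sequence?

2

One bar of 4/8 = 8 sixteenth notes.
Working in sixteenth notes: eighth note = 2; sixteenth tied to eighth (sixteenth + eighth) = 3; eighth = 2; sixteenth tied to eighth (sixteenth + eighth) = 3; quarter note = 4; sixteenth note = 1; quarter = 4; dotted eighth note = 3; sixteenth note = 1.
Adding: 2 + 3 + 2 + 3 + 4 + 1 + 4 + 3 + 1 = 23.
23 ÷ 8 = 2 complete bars with 7 left over.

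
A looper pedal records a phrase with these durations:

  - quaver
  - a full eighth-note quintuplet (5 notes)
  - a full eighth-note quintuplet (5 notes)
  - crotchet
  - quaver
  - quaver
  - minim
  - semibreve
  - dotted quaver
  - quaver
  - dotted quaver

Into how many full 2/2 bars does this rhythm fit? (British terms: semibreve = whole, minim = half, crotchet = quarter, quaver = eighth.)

One bar of 2/2 = 16 sixteenth notes.
Convert each value to sixteenth notes: quaver = 2; a full eighth-note quintuplet (5 notes) (five quintuplet eighths span one half) = 8; a full eighth-note quintuplet (5 notes) (five quintuplet eighths span one half) = 8; crotchet = 4; quaver = 2; quaver = 2; minim = 8; semibreve = 16; dotted quaver = 3; quaver = 2; dotted quaver = 3.
Adding: 2 + 8 + 8 + 4 + 2 + 2 + 8 + 16 + 3 + 2 + 3 = 58.
58 ÷ 16 = 3 complete bars with 10 left over.

3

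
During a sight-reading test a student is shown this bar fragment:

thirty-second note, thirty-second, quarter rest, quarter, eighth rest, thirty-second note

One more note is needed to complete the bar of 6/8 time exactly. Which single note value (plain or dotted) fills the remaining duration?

The bar of 6/8 = 24 thirty-second notes.
Convert each value to thirty-second notes: thirty-second note = 1; thirty-second = 1; quarter rest = 8; quarter = 8; eighth rest = 4; thirty-second note = 1.
Adding: 1 + 1 + 8 + 8 + 4 + 1 = 23.
Remaining: 24 − 23 = 1 thirty-second note, which is a thirty-second note.

thirty-second note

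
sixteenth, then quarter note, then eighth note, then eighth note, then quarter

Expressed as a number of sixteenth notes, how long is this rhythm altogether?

13

Convert each value to sixteenth notes: sixteenth = 1; quarter note = 4; eighth note = 2; eighth note = 2; quarter = 4.
Adding: 1 + 4 + 2 + 2 + 4 = 13 sixteenth notes.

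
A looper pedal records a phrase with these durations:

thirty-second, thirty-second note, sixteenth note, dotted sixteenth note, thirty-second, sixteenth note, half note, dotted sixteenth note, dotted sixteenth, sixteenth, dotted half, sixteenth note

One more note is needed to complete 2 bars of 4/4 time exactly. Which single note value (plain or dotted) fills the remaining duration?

2 bars of 4/4 = 64 thirty-second notes.
Convert each value to thirty-second notes: thirty-second = 1; thirty-second note = 1; sixteenth note = 2; dotted sixteenth note = 3; thirty-second = 1; sixteenth note = 2; half note = 16; dotted sixteenth note = 3; dotted sixteenth = 3; sixteenth = 2; dotted half = 24; sixteenth note = 2.
Altogether 1 + 1 + 2 + 3 + 1 + 2 + 16 + 3 + 3 + 2 + 24 + 2 = 60.
Remaining: 64 − 60 = 4 thirty-second notes, which is a eighth note.

eighth note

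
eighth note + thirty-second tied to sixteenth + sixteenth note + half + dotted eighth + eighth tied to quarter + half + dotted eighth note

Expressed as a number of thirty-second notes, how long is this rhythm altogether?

Express everything in thirty-second notes: eighth note = 4; thirty-second tied to sixteenth (thirty-second + sixteenth) = 3; sixteenth note = 2; half = 16; dotted eighth = 6; eighth tied to quarter (eighth + quarter) = 12; half = 16; dotted eighth note = 6.
Sum: 4 + 3 + 2 + 16 + 6 + 12 + 16 + 6 = 65 thirty-second notes.

65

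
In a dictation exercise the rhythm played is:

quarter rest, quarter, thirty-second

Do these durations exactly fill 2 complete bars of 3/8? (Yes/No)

No

One bar of 3/8 = 12 thirty-second notes, so 2 bars = 24.
Express everything in thirty-second notes: quarter rest = 8; quarter = 8; thirty-second = 1.
Adding: 8 + 8 + 1 = 17.
17 falls short of 24, so the answer is No.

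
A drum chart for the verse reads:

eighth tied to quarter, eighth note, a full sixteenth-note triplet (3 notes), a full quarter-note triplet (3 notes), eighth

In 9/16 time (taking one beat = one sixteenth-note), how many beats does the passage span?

One sixteenth-note beat = 2 thirty-second notes.
In thirty-second notes: eighth tied to quarter (eighth + quarter) = 12; eighth note = 4; a full sixteenth-note triplet (3 notes) (three triplet sixteenths span one eighth) = 4; a full quarter-note triplet (3 notes) (three triplet quarters span one half) = 16; eighth = 4.
Adding: 12 + 4 + 4 + 16 + 4 = 40.
40 ÷ 2 = 20 beats.

20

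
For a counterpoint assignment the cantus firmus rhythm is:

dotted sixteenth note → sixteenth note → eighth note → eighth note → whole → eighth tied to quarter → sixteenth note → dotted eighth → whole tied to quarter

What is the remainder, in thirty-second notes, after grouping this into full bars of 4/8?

9

One bar of 4/8 = 16 thirty-second notes.
Express everything in thirty-second notes: dotted sixteenth note = 3; sixteenth note = 2; eighth note = 4; eighth note = 4; whole = 32; eighth tied to quarter (eighth + quarter) = 12; sixteenth note = 2; dotted eighth = 6; whole tied to quarter (whole + quarter) = 40.
Total: 3 + 2 + 4 + 4 + 32 + 12 + 2 + 6 + 40 = 105.
105 ÷ 16 = 6 complete bars with 9 thirty-second notes remaining.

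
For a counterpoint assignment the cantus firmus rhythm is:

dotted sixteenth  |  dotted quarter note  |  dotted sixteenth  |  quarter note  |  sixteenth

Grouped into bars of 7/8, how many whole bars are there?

1

One bar of 7/8 = 28 thirty-second notes.
Convert each value to thirty-second notes: dotted sixteenth = 3; dotted quarter note = 12; dotted sixteenth = 3; quarter note = 8; sixteenth = 2.
Altogether 3 + 12 + 3 + 8 + 2 = 28.
28 ÷ 28 = 1 complete bar with 0 left over.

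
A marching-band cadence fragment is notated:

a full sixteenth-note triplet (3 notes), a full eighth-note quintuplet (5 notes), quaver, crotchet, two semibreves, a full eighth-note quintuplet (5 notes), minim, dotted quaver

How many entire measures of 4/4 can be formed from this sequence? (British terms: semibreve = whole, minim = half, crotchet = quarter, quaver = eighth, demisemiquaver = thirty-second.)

4

One bar of 4/4 = 16 sixteenth notes.
Convert each value to sixteenth notes: a full sixteenth-note triplet (3 notes) (three triplet sixteenths span one eighth) = 2; a full eighth-note quintuplet (5 notes) (five quintuplet eighths span one half) = 8; quaver = 2; crotchet = 4; semibreve = 16; semibreve = 16; a full eighth-note quintuplet (5 notes) (five quintuplet eighths span one half) = 8; minim = 8; dotted quaver = 3.
Adding: 2 + 8 + 2 + 4 + 16 + 16 + 8 + 8 + 3 = 67.
67 ÷ 16 = 4 complete bars with 3 left over.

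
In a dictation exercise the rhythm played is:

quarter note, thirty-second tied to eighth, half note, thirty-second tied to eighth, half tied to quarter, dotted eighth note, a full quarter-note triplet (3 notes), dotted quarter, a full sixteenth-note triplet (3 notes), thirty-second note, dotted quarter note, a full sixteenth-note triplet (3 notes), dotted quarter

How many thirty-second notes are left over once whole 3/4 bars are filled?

One bar of 3/4 = 24 thirty-second notes.
Each duration in thirty-second notes: quarter note = 8; thirty-second tied to eighth (thirty-second + eighth) = 5; half note = 16; thirty-second tied to eighth (thirty-second + eighth) = 5; half tied to quarter (half + quarter) = 24; dotted eighth note = 6; a full quarter-note triplet (3 notes) (three triplet quarters span one half) = 16; dotted quarter = 12; a full sixteenth-note triplet (3 notes) (three triplet sixteenths span one eighth) = 4; thirty-second note = 1; dotted quarter note = 12; a full sixteenth-note triplet (3 notes) (three triplet sixteenths span one eighth) = 4; dotted quarter = 12.
Sum: 8 + 5 + 16 + 5 + 24 + 6 + 16 + 12 + 4 + 1 + 12 + 4 + 12 = 125.
125 ÷ 24 = 5 complete bars with 5 thirty-second notes remaining.

5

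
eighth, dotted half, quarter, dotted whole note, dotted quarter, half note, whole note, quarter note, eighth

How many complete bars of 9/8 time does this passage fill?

4

One bar of 9/8 = 9 eighth notes.
Express everything in eighth notes: eighth = 1; dotted half = 6; quarter = 2; dotted whole note = 12; dotted quarter = 3; half note = 4; whole note = 8; quarter note = 2; eighth = 1.
Adding: 1 + 6 + 2 + 12 + 3 + 4 + 8 + 2 + 1 = 39.
39 ÷ 9 = 4 complete bars with 3 left over.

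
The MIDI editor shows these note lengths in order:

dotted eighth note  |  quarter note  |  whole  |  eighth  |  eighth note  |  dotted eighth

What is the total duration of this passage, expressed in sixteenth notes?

Working in sixteenth notes: dotted eighth note = 3; quarter note = 4; whole = 16; eighth = 2; eighth note = 2; dotted eighth = 3.
Adding: 3 + 4 + 16 + 2 + 2 + 3 = 30 sixteenth notes.

30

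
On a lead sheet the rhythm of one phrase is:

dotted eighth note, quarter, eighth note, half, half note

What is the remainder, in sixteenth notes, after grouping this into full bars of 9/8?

One bar of 9/8 = 18 sixteenth notes.
In sixteenth notes: dotted eighth note = 3; quarter = 4; eighth note = 2; half = 8; half note = 8.
Total: 3 + 4 + 2 + 8 + 8 = 25.
25 ÷ 18 = 1 complete bar with 7 sixteenth notes remaining.

7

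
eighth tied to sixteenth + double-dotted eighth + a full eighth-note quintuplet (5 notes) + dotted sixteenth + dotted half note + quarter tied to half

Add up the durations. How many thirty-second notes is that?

Working in thirty-second notes: eighth tied to sixteenth (eighth + sixteenth) = 6; double-dotted eighth = 7; a full eighth-note quintuplet (5 notes) (five quintuplet eighths span one half) = 16; dotted sixteenth = 3; dotted half note = 24; quarter tied to half (quarter + half) = 24.
Total: 6 + 7 + 16 + 3 + 24 + 24 = 80 thirty-second notes.

80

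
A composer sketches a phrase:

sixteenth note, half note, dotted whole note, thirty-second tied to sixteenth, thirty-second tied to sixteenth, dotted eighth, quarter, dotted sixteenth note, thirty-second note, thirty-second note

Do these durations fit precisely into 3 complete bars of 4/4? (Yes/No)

One bar of 4/4 = 32 thirty-second notes, so 3 bars = 96.
Working in thirty-second notes: sixteenth note = 2; half note = 16; dotted whole note = 48; thirty-second tied to sixteenth (thirty-second + sixteenth) = 3; thirty-second tied to sixteenth (thirty-second + sixteenth) = 3; dotted eighth = 6; quarter = 8; dotted sixteenth note = 3; thirty-second note = 1; thirty-second note = 1.
Sum: 2 + 16 + 48 + 3 + 3 + 6 + 8 + 3 + 1 + 1 = 91.
91 falls short of 96, so the answer is No.

No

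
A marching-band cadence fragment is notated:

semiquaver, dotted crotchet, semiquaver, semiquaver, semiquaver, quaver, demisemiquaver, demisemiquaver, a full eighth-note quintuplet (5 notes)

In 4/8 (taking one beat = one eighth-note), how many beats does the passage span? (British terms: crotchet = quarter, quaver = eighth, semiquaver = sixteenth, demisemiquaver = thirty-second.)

10.5

One eighth-note beat = 4 thirty-second notes.
Each duration in thirty-second notes: semiquaver = 2; dotted crotchet = 12; semiquaver = 2; semiquaver = 2; semiquaver = 2; quaver = 4; demisemiquaver = 1; demisemiquaver = 1; a full eighth-note quintuplet (5 notes) (five quintuplet eighths span one half) = 16.
Altogether 2 + 12 + 2 + 2 + 2 + 4 + 1 + 1 + 16 = 42.
42 ÷ 4 = 10.5 beats.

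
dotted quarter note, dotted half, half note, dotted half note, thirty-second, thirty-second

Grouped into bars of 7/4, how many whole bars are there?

1

One bar of 7/4 = 56 thirty-second notes.
Working in thirty-second notes: dotted quarter note = 12; dotted half = 24; half note = 16; dotted half note = 24; thirty-second = 1; thirty-second = 1.
Adding: 12 + 24 + 16 + 24 + 1 + 1 = 78.
78 ÷ 56 = 1 complete bar with 22 left over.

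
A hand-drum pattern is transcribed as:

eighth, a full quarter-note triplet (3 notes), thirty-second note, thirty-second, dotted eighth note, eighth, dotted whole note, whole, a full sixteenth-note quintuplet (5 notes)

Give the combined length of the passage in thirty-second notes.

Each duration in thirty-second notes: eighth = 4; a full quarter-note triplet (3 notes) (three triplet quarters span one half) = 16; thirty-second note = 1; thirty-second = 1; dotted eighth note = 6; eighth = 4; dotted whole note = 48; whole = 32; a full sixteenth-note quintuplet (5 notes) (five quintuplet sixteenths span one quarter) = 8.
Altogether 4 + 16 + 1 + 1 + 6 + 4 + 48 + 32 + 8 = 120 thirty-second notes.

120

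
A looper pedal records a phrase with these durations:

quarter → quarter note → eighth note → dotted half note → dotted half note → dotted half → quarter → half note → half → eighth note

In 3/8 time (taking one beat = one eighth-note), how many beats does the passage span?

34

One eighth-note beat = 2 sixteenth notes.
Each duration in sixteenth notes: quarter = 4; quarter note = 4; eighth note = 2; dotted half note = 12; dotted half note = 12; dotted half = 12; quarter = 4; half note = 8; half = 8; eighth note = 2.
Total: 4 + 4 + 2 + 12 + 12 + 12 + 4 + 8 + 8 + 2 = 68.
68 ÷ 2 = 34 beats.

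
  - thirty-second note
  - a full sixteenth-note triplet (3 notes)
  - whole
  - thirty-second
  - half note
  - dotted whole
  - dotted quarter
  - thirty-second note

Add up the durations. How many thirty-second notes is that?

Working in thirty-second notes: thirty-second note = 1; a full sixteenth-note triplet (3 notes) (three triplet sixteenths span one eighth) = 4; whole = 32; thirty-second = 1; half note = 16; dotted whole = 48; dotted quarter = 12; thirty-second note = 1.
Adding: 1 + 4 + 32 + 1 + 16 + 48 + 12 + 1 = 115 thirty-second notes.

115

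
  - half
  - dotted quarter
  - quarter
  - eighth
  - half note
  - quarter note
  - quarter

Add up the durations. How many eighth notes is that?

Working in eighth notes: half = 4; dotted quarter = 3; quarter = 2; eighth = 1; half note = 4; quarter note = 2; quarter = 2.
Adding: 4 + 3 + 2 + 1 + 4 + 2 + 2 = 18 eighth notes.

18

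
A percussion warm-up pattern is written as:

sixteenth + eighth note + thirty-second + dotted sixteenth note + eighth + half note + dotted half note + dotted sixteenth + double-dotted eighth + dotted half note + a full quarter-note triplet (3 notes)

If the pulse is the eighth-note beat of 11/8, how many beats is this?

One eighth-note beat = 4 thirty-second notes.
Each duration in thirty-second notes: sixteenth = 2; eighth note = 4; thirty-second = 1; dotted sixteenth note = 3; eighth = 4; half note = 16; dotted half note = 24; dotted sixteenth = 3; double-dotted eighth = 7; dotted half note = 24; a full quarter-note triplet (3 notes) (three triplet quarters span one half) = 16.
Altogether 2 + 4 + 1 + 3 + 4 + 16 + 24 + 3 + 7 + 24 + 16 = 104.
104 ÷ 4 = 26 beats.

26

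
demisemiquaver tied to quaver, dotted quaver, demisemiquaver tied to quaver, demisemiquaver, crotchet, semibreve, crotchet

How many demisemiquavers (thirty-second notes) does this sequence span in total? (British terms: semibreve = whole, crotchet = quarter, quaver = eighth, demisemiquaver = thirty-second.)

In thirty-second notes: demisemiquaver tied to quaver (demisemiquaver + quaver) = 5; dotted quaver = 6; demisemiquaver tied to quaver (demisemiquaver + quaver) = 5; demisemiquaver = 1; crotchet = 8; semibreve = 32; crotchet = 8.
Sum: 5 + 6 + 5 + 1 + 8 + 32 + 8 = 65 thirty-second notes.

65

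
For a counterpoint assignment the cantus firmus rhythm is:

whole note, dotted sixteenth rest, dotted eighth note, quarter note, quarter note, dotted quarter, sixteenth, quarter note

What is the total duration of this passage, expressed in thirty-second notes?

Express everything in thirty-second notes: whole note = 32; dotted sixteenth rest = 3; dotted eighth note = 6; quarter note = 8; quarter note = 8; dotted quarter = 12; sixteenth = 2; quarter note = 8.
Sum: 32 + 3 + 6 + 8 + 8 + 12 + 2 + 8 = 79 thirty-second notes.

79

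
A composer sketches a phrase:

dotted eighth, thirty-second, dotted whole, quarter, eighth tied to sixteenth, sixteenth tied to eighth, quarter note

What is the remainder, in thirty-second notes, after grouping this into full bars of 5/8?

3

One bar of 5/8 = 20 thirty-second notes.
Express everything in thirty-second notes: dotted eighth = 6; thirty-second = 1; dotted whole = 48; quarter = 8; eighth tied to sixteenth (eighth + sixteenth) = 6; sixteenth tied to eighth (sixteenth + eighth) = 6; quarter note = 8.
Total: 6 + 1 + 48 + 8 + 6 + 6 + 8 = 83.
83 ÷ 20 = 4 complete bars with 3 thirty-second notes remaining.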